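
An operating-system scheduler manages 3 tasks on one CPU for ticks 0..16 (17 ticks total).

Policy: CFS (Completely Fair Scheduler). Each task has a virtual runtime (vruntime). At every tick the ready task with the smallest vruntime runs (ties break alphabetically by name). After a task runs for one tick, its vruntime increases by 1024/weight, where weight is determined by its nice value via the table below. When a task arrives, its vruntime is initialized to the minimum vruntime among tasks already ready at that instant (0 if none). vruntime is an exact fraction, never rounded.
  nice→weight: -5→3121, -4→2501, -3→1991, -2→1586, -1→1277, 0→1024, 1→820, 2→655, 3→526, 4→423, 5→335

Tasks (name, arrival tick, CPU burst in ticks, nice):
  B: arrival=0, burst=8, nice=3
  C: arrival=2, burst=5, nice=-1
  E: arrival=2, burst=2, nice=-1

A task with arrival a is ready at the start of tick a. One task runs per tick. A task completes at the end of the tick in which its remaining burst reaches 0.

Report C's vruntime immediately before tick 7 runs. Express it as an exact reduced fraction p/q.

vruntime(C, start of tick 7) = 1846272/335851

t=0: vr[B=0] → run B
t=1: vr[B=512/263] → run B
t=2: vr[B=1024/263 C=1024/263 E=1024/263] → run B
t=3: vr[B=1536/263 C=1024/263 E=1024/263] → run C
t=4: vr[B=1536/263 C=1576960/335851 E=1024/263] → run E
t=5: vr[B=1536/263 C=1576960/335851 E=1576960/335851] → run C
t=6: vr[B=1536/263 C=1846272/335851 E=1576960/335851] → run E
t=7: vr[B=1536/263 C=1846272/335851] → run C
t=8: vr[B=1536/263 C=2115584/335851] → run B
t=9: vr[B=2048/263 C=2115584/335851] → run C
t=10: vr[B=2048/263 C=2384896/335851] → run C
t=11: vr[B=2048/263] → run B
t=12: vr[B=2560/263] → run B
t=13: vr[B=3072/263] → run B
t=14: vr[B=3584/263] → run B
t=15: (idle)
t=16: (idle)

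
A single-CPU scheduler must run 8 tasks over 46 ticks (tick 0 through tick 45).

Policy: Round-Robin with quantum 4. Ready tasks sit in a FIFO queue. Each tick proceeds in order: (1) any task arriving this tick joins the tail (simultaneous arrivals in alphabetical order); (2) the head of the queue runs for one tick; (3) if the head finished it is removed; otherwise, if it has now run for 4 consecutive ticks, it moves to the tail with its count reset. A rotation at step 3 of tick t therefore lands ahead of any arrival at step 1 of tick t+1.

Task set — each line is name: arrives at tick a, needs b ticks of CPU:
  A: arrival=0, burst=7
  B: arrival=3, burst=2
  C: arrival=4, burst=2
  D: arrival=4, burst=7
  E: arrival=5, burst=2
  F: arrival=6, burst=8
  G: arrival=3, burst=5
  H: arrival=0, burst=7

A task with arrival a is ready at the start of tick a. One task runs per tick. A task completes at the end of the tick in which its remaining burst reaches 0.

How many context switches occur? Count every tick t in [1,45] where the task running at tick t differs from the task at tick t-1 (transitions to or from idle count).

t=0: queue=[A,H] q_used=0 → run A
t=1: queue=[A,H] q_used=1 → run A
t=2: queue=[A,H] q_used=2 → run A
t=3: queue=[A,H,B,G] q_used=3 → run A
t=4: queue=[H,B,G,A,C,D] q_used=0 → run H
t=5: queue=[H,B,G,A,C,D,E] q_used=1 → run H
t=6: queue=[H,B,G,A,C,D,E,F] q_used=2 → run H
t=7: queue=[H,B,G,A,C,D,E,F] q_used=3 → run H
t=8: queue=[B,G,A,C,D,E,F,H] q_used=0 → run B
t=9: queue=[B,G,A,C,D,E,F,H] q_used=1 → run B
t=10: queue=[G,A,C,D,E,F,H] q_used=0 → run G
t=11: queue=[G,A,C,D,E,F,H] q_used=1 → run G
t=12: queue=[G,A,C,D,E,F,H] q_used=2 → run G
t=13: queue=[G,A,C,D,E,F,H] q_used=3 → run G
t=14: queue=[A,C,D,E,F,H,G] q_used=0 → run A
t=15: queue=[A,C,D,E,F,H,G] q_used=1 → run A
t=16: queue=[A,C,D,E,F,H,G] q_used=2 → run A
t=17: queue=[C,D,E,F,H,G] q_used=0 → run C
t=18: queue=[C,D,E,F,H,G] q_used=1 → run C
t=19: queue=[D,E,F,H,G] q_used=0 → run D
t=20: queue=[D,E,F,H,G] q_used=1 → run D
t=21: queue=[D,E,F,H,G] q_used=2 → run D
t=22: queue=[D,E,F,H,G] q_used=3 → run D
t=23: queue=[E,F,H,G,D] q_used=0 → run E
t=24: queue=[E,F,H,G,D] q_used=1 → run E
t=25: queue=[F,H,G,D] q_used=0 → run F
t=26: queue=[F,H,G,D] q_used=1 → run F
t=27: queue=[F,H,G,D] q_used=2 → run F
t=28: queue=[F,H,G,D] q_used=3 → run F
t=29: queue=[H,G,D,F] q_used=0 → run H
t=30: queue=[H,G,D,F] q_used=1 → run H
t=31: queue=[H,G,D,F] q_used=2 → run H
t=32: queue=[G,D,F] q_used=0 → run G
t=33: queue=[D,F] q_used=0 → run D
t=34: queue=[D,F] q_used=1 → run D
t=35: queue=[D,F] q_used=2 → run D
t=36: queue=[F] q_used=0 → run F
t=37: queue=[F] q_used=1 → run F
t=38: queue=[F] q_used=2 → run F
t=39: queue=[F] q_used=3 → run F
t=40: (idle)
t=41: (idle)
t=42: (idle)
t=43: (idle)
t=44: (idle)
t=45: (idle)

context switches = 13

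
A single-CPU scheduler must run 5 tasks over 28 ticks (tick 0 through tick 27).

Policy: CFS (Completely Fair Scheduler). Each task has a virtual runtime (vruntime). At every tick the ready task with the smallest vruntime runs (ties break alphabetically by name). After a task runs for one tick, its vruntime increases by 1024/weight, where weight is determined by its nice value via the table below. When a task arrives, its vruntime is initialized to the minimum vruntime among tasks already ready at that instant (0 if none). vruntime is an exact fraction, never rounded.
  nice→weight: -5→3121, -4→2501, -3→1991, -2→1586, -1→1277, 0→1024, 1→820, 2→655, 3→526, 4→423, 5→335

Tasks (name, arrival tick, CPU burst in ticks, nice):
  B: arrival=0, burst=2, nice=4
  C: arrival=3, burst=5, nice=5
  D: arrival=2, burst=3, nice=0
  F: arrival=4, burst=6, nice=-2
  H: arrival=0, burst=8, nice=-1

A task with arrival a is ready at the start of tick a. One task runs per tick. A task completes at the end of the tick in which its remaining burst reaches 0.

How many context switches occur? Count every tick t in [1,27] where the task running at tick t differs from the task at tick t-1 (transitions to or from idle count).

t=0: vr[B=0 H=0] → run B
t=1: vr[B=1024/423 H=0] → run H
t=2: vr[B=1024/423 D=1024/1277 H=1024/1277] → run D
t=3: vr[B=1024/423 C=1024/1277 D=2301/1277 H=1024/1277] → run C
t=4: vr[B=1024/423 C=1650688/427795 D=2301/1277 F=1024/1277 H=1024/1277] → run F
t=5: vr[B=1024/423 C=1650688/427795 D=2301/1277 F=1465856/1012661 H=1024/1277] → run H
t=6: vr[B=1024/423 C=1650688/427795 D=2301/1277 F=1465856/1012661 H=2048/1277] → run F
t=7: vr[B=1024/423 C=1650688/427795 D=2301/1277 F=2119680/1012661 H=2048/1277] → run H
t=8: vr[B=1024/423 C=1650688/427795 D=2301/1277 F=2119680/1012661 H=3072/1277] → run D
t=9: vr[B=1024/423 C=1650688/427795 D=3578/1277 F=2119680/1012661 H=3072/1277] → run F
t=10: vr[B=1024/423 C=1650688/427795 D=3578/1277 F=2773504/1012661 H=3072/1277] → run H
t=11: vr[B=1024/423 C=1650688/427795 D=3578/1277 F=2773504/1012661 H=4096/1277] → run B
t=12: vr[C=1650688/427795 D=3578/1277 F=2773504/1012661 H=4096/1277] → run F
t=13: vr[C=1650688/427795 D=3578/1277 F=3427328/1012661 H=4096/1277] → run D
t=14: vr[C=1650688/427795 F=3427328/1012661 H=4096/1277] → run H
t=15: vr[C=1650688/427795 F=3427328/1012661 H=5120/1277] → run F
t=16: vr[C=1650688/427795 F=4081152/1012661 H=5120/1277] → run C
t=17: vr[C=2958336/427795 F=4081152/1012661 H=5120/1277] → run H
t=18: vr[C=2958336/427795 F=4081152/1012661 H=6144/1277] → run F
t=19: vr[C=2958336/427795 H=6144/1277] → run H
t=20: vr[C=2958336/427795 H=7168/1277] → run H
t=21: vr[C=2958336/427795] → run C
t=22: vr[C=4265984/427795] → run C
t=23: vr[C=5573632/427795] → run C
t=24: (idle)
t=25: (idle)
t=26: (idle)
t=27: (idle)

context switches = 21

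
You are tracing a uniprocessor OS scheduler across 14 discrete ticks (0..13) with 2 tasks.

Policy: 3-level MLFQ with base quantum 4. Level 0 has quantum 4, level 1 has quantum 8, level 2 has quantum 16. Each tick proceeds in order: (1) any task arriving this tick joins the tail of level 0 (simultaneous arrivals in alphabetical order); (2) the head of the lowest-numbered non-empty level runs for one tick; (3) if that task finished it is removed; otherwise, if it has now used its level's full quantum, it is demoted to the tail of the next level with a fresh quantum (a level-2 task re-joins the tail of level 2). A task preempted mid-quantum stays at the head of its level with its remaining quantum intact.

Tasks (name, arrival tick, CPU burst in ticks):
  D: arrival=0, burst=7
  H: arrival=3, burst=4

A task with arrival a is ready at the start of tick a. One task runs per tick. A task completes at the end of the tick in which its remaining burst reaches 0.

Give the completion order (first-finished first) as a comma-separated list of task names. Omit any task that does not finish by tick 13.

completion order = H, D

t=0: L0/L1/L2 = D/-/- → run D
t=1: L0/L1/L2 = D/-/- → run D
t=2: L0/L1/L2 = D/-/- → run D
t=3: L0/L1/L2 = DH/-/- → run D
t=4: L0/L1/L2 = H/D/- → run H
t=5: L0/L1/L2 = H/D/- → run H
t=6: L0/L1/L2 = H/D/- → run H
t=7: L0/L1/L2 = H/D/- → run H
t=8: L0/L1/L2 = -/D/- → run D
t=9: L0/L1/L2 = -/D/- → run D
t=10: L0/L1/L2 = -/D/- → run D
t=11: (idle)
t=12: (idle)
t=13: (idle)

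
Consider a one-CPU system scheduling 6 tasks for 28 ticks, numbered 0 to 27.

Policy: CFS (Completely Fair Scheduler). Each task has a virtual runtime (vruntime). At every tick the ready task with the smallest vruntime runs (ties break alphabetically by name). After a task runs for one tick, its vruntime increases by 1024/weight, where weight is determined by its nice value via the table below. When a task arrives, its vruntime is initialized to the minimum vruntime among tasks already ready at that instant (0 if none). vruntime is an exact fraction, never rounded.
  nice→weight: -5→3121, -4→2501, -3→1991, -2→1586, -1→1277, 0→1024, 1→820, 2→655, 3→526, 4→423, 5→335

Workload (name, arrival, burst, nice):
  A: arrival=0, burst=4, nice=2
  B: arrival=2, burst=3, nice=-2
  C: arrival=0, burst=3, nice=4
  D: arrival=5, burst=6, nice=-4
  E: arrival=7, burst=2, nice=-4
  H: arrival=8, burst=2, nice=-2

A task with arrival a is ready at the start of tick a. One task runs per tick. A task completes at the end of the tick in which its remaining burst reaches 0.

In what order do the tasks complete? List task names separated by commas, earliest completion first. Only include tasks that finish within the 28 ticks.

t=0: vr[A=0 C=0] → run A
t=1: vr[A=1024/655 C=0] → run C
t=2: vr[A=1024/655 B=1024/655 C=1024/423] → run A
t=3: vr[A=2048/655 B=1024/655 C=1024/423] → run B
t=4: vr[A=2048/655 B=1147392/519415 C=1024/423] → run B
t=5: vr[A=2048/655 B=1482752/519415 C=1024/423 D=1024/423] → run C
t=6: vr[A=2048/655 B=1482752/519415 C=2048/423 D=1024/423] → run D
t=7: vr[A=2048/655 B=1482752/519415 C=2048/423 D=2994176/1057923 E=2994176/1057923] → run D
t=8: vr[A=2048/655 B=1482752/519415 C=2048/423 D=3427328/1057923 E=2994176/1057923 H=2994176/1057923] → run E
t=9: vr[A=2048/655 B=1482752/519415 C=2048/423 D=3427328/1057923 E=3427328/1057923 H=2994176/1057923] → run H
t=10: vr[A=2048/655 B=1482752/519415 C=2048/423 D=3427328/1057923 E=3427328/1057923 H=47803904/13752999] → run B
t=11: vr[A=2048/655 C=2048/423 D=3427328/1057923 E=3427328/1057923 H=47803904/13752999] → run A
t=12: vr[A=3072/655 C=2048/423 D=3427328/1057923 E=3427328/1057923 H=47803904/13752999] → run D
t=13: vr[A=3072/655 C=2048/423 D=3860480/1057923 E=3427328/1057923 H=47803904/13752999] → run E
t=14: vr[A=3072/655 C=2048/423 D=3860480/1057923 H=47803904/13752999] → run H
t=15: vr[A=3072/655 C=2048/423 D=3860480/1057923] → run D
t=16: vr[A=3072/655 C=2048/423 D=4293632/1057923] → run D
t=17: vr[A=3072/655 C=2048/423 D=4726784/1057923] → run D
t=18: vr[A=3072/655 C=2048/423] → run A
t=19: vr[C=2048/423] → run C
t=20: (idle)
t=21: (idle)
t=22: (idle)
t=23: (idle)
t=24: (idle)
t=25: (idle)
t=26: (idle)
t=27: (idle)

completion order = B, E, H, D, A, C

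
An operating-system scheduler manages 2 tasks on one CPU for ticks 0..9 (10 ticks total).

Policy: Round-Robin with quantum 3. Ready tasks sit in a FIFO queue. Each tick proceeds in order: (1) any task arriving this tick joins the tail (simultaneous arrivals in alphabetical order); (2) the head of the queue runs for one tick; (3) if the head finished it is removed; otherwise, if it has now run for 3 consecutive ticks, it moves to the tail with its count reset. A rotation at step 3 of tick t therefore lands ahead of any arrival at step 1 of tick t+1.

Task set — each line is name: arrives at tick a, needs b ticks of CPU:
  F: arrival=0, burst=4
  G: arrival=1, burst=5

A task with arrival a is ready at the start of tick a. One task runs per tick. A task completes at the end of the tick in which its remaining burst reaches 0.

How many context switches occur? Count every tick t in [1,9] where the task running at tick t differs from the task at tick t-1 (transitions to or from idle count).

t=0: queue=[F] q_used=0 → run F
t=1: queue=[F,G] q_used=1 → run F
t=2: queue=[F,G] q_used=2 → run F
t=3: queue=[G,F] q_used=0 → run G
t=4: queue=[G,F] q_used=1 → run G
t=5: queue=[G,F] q_used=2 → run G
t=6: queue=[F,G] q_used=0 → run F
t=7: queue=[G] q_used=0 → run G
t=8: queue=[G] q_used=1 → run G
t=9: (idle)

context switches = 4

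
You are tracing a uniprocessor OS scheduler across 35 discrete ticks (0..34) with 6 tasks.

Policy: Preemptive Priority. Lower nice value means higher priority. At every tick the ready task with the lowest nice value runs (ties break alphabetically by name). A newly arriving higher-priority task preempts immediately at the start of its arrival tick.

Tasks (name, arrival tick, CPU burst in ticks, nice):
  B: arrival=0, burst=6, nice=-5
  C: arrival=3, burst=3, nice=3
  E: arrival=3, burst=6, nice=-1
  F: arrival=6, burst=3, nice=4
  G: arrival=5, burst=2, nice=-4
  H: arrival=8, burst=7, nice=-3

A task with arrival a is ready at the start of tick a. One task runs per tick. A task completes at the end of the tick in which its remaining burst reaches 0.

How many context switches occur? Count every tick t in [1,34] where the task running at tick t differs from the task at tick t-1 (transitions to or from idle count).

t=0: ready={B} → run B
t=1: ready={B} → run B
t=2: ready={B} → run B
t=3: ready={B,C,E} → run B
t=4: ready={B,C,E} → run B
t=5: ready={B,C,E,G} → run B
t=6: ready={C,E,F,G} → run G
t=7: ready={C,E,F,G} → run G
t=8: ready={C,E,F,H} → run H
t=9: ready={C,E,F,H} → run H
t=10: ready={C,E,F,H} → run H
t=11: ready={C,E,F,H} → run H
t=12: ready={C,E,F,H} → run H
t=13: ready={C,E,F,H} → run H
t=14: ready={C,E,F,H} → run H
t=15: ready={C,E,F} → run E
t=16: ready={C,E,F} → run E
t=17: ready={C,E,F} → run E
t=18: ready={C,E,F} → run E
t=19: ready={C,E,F} → run E
t=20: ready={C,E,F} → run E
t=21: ready={C,F} → run C
t=22: ready={C,F} → run C
t=23: ready={C,F} → run C
t=24: ready={F} → run F
t=25: ready={F} → run F
t=26: ready={F} → run F
t=27: (idle)
t=28: (idle)
t=29: (idle)
t=30: (idle)
t=31: (idle)
t=32: (idle)
t=33: (idle)
t=34: (idle)

context switches = 6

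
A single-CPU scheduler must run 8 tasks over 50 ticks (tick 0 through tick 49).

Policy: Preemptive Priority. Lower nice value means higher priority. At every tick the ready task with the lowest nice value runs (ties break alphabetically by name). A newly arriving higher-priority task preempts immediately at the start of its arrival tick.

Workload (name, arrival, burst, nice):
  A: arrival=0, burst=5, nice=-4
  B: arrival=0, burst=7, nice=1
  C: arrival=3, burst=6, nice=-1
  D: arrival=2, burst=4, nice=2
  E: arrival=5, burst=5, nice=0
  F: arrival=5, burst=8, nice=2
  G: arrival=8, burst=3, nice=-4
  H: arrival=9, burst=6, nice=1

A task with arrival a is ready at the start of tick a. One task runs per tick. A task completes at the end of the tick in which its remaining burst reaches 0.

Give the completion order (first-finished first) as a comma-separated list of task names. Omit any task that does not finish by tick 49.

t=0: ready={A,B} → run A
t=1: ready={A,B} → run A
t=2: ready={A,B,D} → run A
t=3: ready={A,B,C,D} → run A
t=4: ready={A,B,C,D} → run A
t=5: ready={B,C,D,E,F} → run C
t=6: ready={B,C,D,E,F} → run C
t=7: ready={B,C,D,E,F} → run C
t=8: ready={B,C,D,E,F,G} → run G
t=9: ready={B,C,D,E,F,G,H} → run G
t=10: ready={B,C,D,E,F,G,H} → run G
t=11: ready={B,C,D,E,F,H} → run C
t=12: ready={B,C,D,E,F,H} → run C
t=13: ready={B,C,D,E,F,H} → run C
t=14: ready={B,D,E,F,H} → run E
t=15: ready={B,D,E,F,H} → run E
t=16: ready={B,D,E,F,H} → run E
t=17: ready={B,D,E,F,H} → run E
t=18: ready={B,D,E,F,H} → run E
t=19: ready={B,D,F,H} → run B
t=20: ready={B,D,F,H} → run B
t=21: ready={B,D,F,H} → run B
t=22: ready={B,D,F,H} → run B
t=23: ready={B,D,F,H} → run B
t=24: ready={B,D,F,H} → run B
t=25: ready={B,D,F,H} → run B
t=26: ready={D,F,H} → run H
t=27: ready={D,F,H} → run H
t=28: ready={D,F,H} → run H
t=29: ready={D,F,H} → run H
t=30: ready={D,F,H} → run H
t=31: ready={D,F,H} → run H
t=32: ready={D,F} → run D
t=33: ready={D,F} → run D
t=34: ready={D,F} → run D
t=35: ready={D,F} → run D
t=36: ready={F} → run F
t=37: ready={F} → run F
t=38: ready={F} → run F
t=39: ready={F} → run F
t=40: ready={F} → run F
t=41: ready={F} → run F
t=42: ready={F} → run F
t=43: ready={F} → run F
t=44: (idle)
t=45: (idle)
t=46: (idle)
t=47: (idle)
t=48: (idle)
t=49: (idle)

completion order = A, G, C, E, B, H, D, F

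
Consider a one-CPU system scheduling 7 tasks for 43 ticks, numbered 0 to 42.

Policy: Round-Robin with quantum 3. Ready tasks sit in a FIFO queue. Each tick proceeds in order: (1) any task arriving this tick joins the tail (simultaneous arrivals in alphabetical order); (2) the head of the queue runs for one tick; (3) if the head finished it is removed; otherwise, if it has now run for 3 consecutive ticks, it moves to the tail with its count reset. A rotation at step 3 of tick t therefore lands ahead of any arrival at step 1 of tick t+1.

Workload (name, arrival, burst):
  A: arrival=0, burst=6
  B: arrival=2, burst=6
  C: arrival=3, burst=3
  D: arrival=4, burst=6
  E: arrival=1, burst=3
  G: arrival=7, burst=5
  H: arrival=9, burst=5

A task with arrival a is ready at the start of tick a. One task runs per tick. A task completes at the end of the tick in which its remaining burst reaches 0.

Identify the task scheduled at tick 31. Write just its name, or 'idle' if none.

running at tick 31 = G

t=0: queue=[A] q_used=0 → run A
t=1: queue=[A,E] q_used=1 → run A
t=2: queue=[A,E,B] q_used=2 → run A
t=3: queue=[E,B,A,C] q_used=0 → run E
t=4: queue=[E,B,A,C,D] q_used=1 → run E
t=5: queue=[E,B,A,C,D] q_used=2 → run E
t=6: queue=[B,A,C,D] q_used=0 → run B
t=7: queue=[B,A,C,D,G] q_used=1 → run B
t=8: queue=[B,A,C,D,G] q_used=2 → run B
t=9: queue=[A,C,D,G,B,H] q_used=0 → run A
t=10: queue=[A,C,D,G,B,H] q_used=1 → run A
t=11: queue=[A,C,D,G,B,H] q_used=2 → run A
t=12: queue=[C,D,G,B,H] q_used=0 → run C
t=13: queue=[C,D,G,B,H] q_used=1 → run C
t=14: queue=[C,D,G,B,H] q_used=2 → run C
t=15: queue=[D,G,B,H] q_used=0 → run D
t=16: queue=[D,G,B,H] q_used=1 → run D
t=17: queue=[D,G,B,H] q_used=2 → run D
t=18: queue=[G,B,H,D] q_used=0 → run G
t=19: queue=[G,B,H,D] q_used=1 → run G
t=20: queue=[G,B,H,D] q_used=2 → run G
t=21: queue=[B,H,D,G] q_used=0 → run B
t=22: queue=[B,H,D,G] q_used=1 → run B
t=23: queue=[B,H,D,G] q_used=2 → run B
t=24: queue=[H,D,G] q_used=0 → run H
t=25: queue=[H,D,G] q_used=1 → run H
t=26: queue=[H,D,G] q_used=2 → run H
t=27: queue=[D,G,H] q_used=0 → run D
t=28: queue=[D,G,H] q_used=1 → run D
t=29: queue=[D,G,H] q_used=2 → run D
t=30: queue=[G,H] q_used=0 → run G
t=31: queue=[G,H] q_used=1 → run G
t=32: queue=[H] q_used=0 → run H
t=33: queue=[H] q_used=1 → run H
t=34: (idle)
t=35: (idle)
t=36: (idle)
t=37: (idle)
t=38: (idle)
t=39: (idle)
t=40: (idle)
t=41: (idle)
t=42: (idle)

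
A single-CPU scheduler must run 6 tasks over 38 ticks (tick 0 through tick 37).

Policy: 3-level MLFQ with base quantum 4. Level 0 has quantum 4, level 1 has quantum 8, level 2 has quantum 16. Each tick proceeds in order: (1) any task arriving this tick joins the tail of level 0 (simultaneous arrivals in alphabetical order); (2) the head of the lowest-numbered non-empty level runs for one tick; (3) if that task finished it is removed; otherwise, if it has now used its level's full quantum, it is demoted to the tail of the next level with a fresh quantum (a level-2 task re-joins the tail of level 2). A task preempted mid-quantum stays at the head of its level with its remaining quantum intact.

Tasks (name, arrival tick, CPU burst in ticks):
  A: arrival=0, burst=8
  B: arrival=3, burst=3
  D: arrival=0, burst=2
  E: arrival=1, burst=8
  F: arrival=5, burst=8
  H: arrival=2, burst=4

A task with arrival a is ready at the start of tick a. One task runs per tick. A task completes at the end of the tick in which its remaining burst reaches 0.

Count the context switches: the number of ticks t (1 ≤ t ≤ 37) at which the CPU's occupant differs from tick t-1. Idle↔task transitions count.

t=0: L0/L1/L2 = AD/-/- → run A
t=1: L0/L1/L2 = ADE/-/- → run A
t=2: L0/L1/L2 = ADEH/-/- → run A
t=3: L0/L1/L2 = ADEHB/-/- → run A
t=4: L0/L1/L2 = DEHB/A/- → run D
t=5: L0/L1/L2 = DEHBF/A/- → run D
t=6: L0/L1/L2 = EHBF/A/- → run E
t=7: L0/L1/L2 = EHBF/A/- → run E
t=8: L0/L1/L2 = EHBF/A/- → run E
t=9: L0/L1/L2 = EHBF/A/- → run E
t=10: L0/L1/L2 = HBF/AE/- → run H
t=11: L0/L1/L2 = HBF/AE/- → run H
t=12: L0/L1/L2 = HBF/AE/- → run H
t=13: L0/L1/L2 = HBF/AE/- → run H
t=14: L0/L1/L2 = BF/AE/- → run B
t=15: L0/L1/L2 = BF/AE/- → run B
t=16: L0/L1/L2 = BF/AE/- → run B
t=17: L0/L1/L2 = F/AE/- → run F
t=18: L0/L1/L2 = F/AE/- → run F
t=19: L0/L1/L2 = F/AE/- → run F
t=20: L0/L1/L2 = F/AE/- → run F
t=21: L0/L1/L2 = -/AEF/- → run A
t=22: L0/L1/L2 = -/AEF/- → run A
t=23: L0/L1/L2 = -/AEF/- → run A
t=24: L0/L1/L2 = -/AEF/- → run A
t=25: L0/L1/L2 = -/EF/- → run E
t=26: L0/L1/L2 = -/EF/- → run E
t=27: L0/L1/L2 = -/EF/- → run E
t=28: L0/L1/L2 = -/EF/- → run E
t=29: L0/L1/L2 = -/F/- → run F
t=30: L0/L1/L2 = -/F/- → run F
t=31: L0/L1/L2 = -/F/- → run F
t=32: L0/L1/L2 = -/F/- → run F
t=33: (idle)
t=34: (idle)
t=35: (idle)
t=36: (idle)
t=37: (idle)

context switches = 9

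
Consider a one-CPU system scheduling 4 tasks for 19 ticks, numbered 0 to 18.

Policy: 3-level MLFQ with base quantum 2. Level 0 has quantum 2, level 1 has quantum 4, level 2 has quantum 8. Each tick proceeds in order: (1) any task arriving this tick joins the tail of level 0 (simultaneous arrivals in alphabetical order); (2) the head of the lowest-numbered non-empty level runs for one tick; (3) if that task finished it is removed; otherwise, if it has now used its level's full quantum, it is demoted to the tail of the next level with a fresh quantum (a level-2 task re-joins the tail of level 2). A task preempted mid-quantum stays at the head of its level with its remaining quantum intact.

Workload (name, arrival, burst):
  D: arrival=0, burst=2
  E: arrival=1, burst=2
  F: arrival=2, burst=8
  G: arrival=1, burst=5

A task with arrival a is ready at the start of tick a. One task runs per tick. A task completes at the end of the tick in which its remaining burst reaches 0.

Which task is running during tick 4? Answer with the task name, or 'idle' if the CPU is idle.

t=0: L0/L1/L2 = D/-/- → run D
t=1: L0/L1/L2 = DEG/-/- → run D
t=2: L0/L1/L2 = EGF/-/- → run E
t=3: L0/L1/L2 = EGF/-/- → run E
t=4: L0/L1/L2 = GF/-/- → run G
t=5: L0/L1/L2 = GF/-/- → run G
t=6: L0/L1/L2 = F/G/- → run F
t=7: L0/L1/L2 = F/G/- → run F
t=8: L0/L1/L2 = -/GF/- → run G
t=9: L0/L1/L2 = -/GF/- → run G
t=10: L0/L1/L2 = -/GF/- → run G
t=11: L0/L1/L2 = -/F/- → run F
t=12: L0/L1/L2 = -/F/- → run F
t=13: L0/L1/L2 = -/F/- → run F
t=14: L0/L1/L2 = -/F/- → run F
t=15: L0/L1/L2 = -/-/F → run F
t=16: L0/L1/L2 = -/-/F → run F
t=17: (idle)
t=18: (idle)

running at tick 4 = G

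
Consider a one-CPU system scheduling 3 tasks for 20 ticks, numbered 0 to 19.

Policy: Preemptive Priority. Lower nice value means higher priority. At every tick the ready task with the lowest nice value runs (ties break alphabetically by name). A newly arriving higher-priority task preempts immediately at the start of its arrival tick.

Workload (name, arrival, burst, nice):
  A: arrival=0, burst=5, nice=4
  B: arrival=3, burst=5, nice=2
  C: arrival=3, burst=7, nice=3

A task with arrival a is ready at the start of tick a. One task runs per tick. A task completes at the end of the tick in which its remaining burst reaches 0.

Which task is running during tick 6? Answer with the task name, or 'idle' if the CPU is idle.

running at tick 6 = B

t=0: ready={A} → run A
t=1: ready={A} → run A
t=2: ready={A} → run A
t=3: ready={A,B,C} → run B
t=4: ready={A,B,C} → run B
t=5: ready={A,B,C} → run B
t=6: ready={A,B,C} → run B
t=7: ready={A,B,C} → run B
t=8: ready={A,C} → run C
t=9: ready={A,C} → run C
t=10: ready={A,C} → run C
t=11: ready={A,C} → run C
t=12: ready={A,C} → run C
t=13: ready={A,C} → run C
t=14: ready={A,C} → run C
t=15: ready={A} → run A
t=16: ready={A} → run A
t=17: (idle)
t=18: (idle)
t=19: (idle)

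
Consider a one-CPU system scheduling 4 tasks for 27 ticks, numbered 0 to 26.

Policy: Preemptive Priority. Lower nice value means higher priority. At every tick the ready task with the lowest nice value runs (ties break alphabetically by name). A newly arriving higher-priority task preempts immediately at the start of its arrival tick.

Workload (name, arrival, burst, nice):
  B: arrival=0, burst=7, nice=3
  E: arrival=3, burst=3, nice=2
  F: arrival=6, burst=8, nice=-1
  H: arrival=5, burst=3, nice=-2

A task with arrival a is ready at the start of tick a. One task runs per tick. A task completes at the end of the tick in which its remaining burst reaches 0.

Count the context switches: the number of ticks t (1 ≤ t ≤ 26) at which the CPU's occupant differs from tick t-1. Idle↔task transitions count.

context switches = 6

t=0: ready={B} → run B
t=1: ready={B} → run B
t=2: ready={B} → run B
t=3: ready={B,E} → run E
t=4: ready={B,E} → run E
t=5: ready={B,E,H} → run H
t=6: ready={B,E,F,H} → run H
t=7: ready={B,E,F,H} → run H
t=8: ready={B,E,F} → run F
t=9: ready={B,E,F} → run F
t=10: ready={B,E,F} → run F
t=11: ready={B,E,F} → run F
t=12: ready={B,E,F} → run F
t=13: ready={B,E,F} → run F
t=14: ready={B,E,F} → run F
t=15: ready={B,E,F} → run F
t=16: ready={B,E} → run E
t=17: ready={B} → run B
t=18: ready={B} → run B
t=19: ready={B} → run B
t=20: ready={B} → run B
t=21: (idle)
t=22: (idle)
t=23: (idle)
t=24: (idle)
t=25: (idle)
t=26: (idle)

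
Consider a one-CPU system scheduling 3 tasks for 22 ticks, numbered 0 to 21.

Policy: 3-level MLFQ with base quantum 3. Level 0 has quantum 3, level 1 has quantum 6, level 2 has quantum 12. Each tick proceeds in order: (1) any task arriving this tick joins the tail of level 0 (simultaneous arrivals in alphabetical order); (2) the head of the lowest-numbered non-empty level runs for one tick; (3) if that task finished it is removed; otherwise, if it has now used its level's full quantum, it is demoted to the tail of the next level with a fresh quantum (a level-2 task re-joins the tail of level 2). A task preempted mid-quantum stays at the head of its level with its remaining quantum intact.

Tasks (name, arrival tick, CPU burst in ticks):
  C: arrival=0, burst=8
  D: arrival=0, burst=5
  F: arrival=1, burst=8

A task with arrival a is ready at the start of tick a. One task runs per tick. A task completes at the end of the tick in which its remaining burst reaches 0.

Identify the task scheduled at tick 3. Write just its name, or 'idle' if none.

running at tick 3 = D

t=0: L0/L1/L2 = CD/-/- → run C
t=1: L0/L1/L2 = CDF/-/- → run C
t=2: L0/L1/L2 = CDF/-/- → run C
t=3: L0/L1/L2 = DF/C/- → run D
t=4: L0/L1/L2 = DF/C/- → run D
t=5: L0/L1/L2 = DF/C/- → run D
t=6: L0/L1/L2 = F/CD/- → run F
t=7: L0/L1/L2 = F/CD/- → run F
t=8: L0/L1/L2 = F/CD/- → run F
t=9: L0/L1/L2 = -/CDF/- → run C
t=10: L0/L1/L2 = -/CDF/- → run C
t=11: L0/L1/L2 = -/CDF/- → run C
t=12: L0/L1/L2 = -/CDF/- → run C
t=13: L0/L1/L2 = -/CDF/- → run C
t=14: L0/L1/L2 = -/DF/- → run D
t=15: L0/L1/L2 = -/DF/- → run D
t=16: L0/L1/L2 = -/F/- → run F
t=17: L0/L1/L2 = -/F/- → run F
t=18: L0/L1/L2 = -/F/- → run F
t=19: L0/L1/L2 = -/F/- → run F
t=20: L0/L1/L2 = -/F/- → run F
t=21: (idle)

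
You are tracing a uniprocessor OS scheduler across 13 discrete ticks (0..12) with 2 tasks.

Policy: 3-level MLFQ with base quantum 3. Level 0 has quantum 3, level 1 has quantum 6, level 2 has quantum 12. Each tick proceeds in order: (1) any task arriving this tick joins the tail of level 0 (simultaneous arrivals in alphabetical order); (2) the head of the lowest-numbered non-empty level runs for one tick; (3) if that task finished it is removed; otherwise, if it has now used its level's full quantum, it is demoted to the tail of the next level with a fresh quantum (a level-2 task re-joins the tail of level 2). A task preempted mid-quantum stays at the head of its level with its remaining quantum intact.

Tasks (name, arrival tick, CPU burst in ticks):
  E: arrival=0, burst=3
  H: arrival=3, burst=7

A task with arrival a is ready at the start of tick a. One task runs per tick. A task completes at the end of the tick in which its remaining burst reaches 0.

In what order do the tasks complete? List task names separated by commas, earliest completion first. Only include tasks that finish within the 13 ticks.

t=0: L0/L1/L2 = E/-/- → run E
t=1: L0/L1/L2 = E/-/- → run E
t=2: L0/L1/L2 = E/-/- → run E
t=3: L0/L1/L2 = H/-/- → run H
t=4: L0/L1/L2 = H/-/- → run H
t=5: L0/L1/L2 = H/-/- → run H
t=6: L0/L1/L2 = -/H/- → run H
t=7: L0/L1/L2 = -/H/- → run H
t=8: L0/L1/L2 = -/H/- → run H
t=9: L0/L1/L2 = -/H/- → run H
t=10: (idle)
t=11: (idle)
t=12: (idle)

completion order = E, H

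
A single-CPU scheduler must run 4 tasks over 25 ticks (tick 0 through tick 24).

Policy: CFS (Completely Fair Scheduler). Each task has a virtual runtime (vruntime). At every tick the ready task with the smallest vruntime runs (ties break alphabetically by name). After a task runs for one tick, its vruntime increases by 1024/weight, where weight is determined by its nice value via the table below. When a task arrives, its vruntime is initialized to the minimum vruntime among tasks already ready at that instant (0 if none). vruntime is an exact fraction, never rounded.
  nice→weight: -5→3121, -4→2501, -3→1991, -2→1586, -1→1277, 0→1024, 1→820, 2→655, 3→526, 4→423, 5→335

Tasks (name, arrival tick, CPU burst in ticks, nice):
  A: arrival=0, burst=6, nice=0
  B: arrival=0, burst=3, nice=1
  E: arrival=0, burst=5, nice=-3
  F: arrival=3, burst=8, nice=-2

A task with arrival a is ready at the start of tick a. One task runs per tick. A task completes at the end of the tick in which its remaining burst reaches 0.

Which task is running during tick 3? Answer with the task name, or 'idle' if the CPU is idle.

running at tick 3 = E

t=0: vr[A=0 B=0 E=0] → run A
t=1: vr[A=1 B=0 E=0] → run B
t=2: vr[A=1 B=256/205 E=0] → run E
t=3: vr[A=1 B=256/205 E=1024/1991 F=1024/1991] → run E
t=4: vr[A=1 B=256/205 E=2048/1991 F=1024/1991] → run F
t=5: vr[A=1 B=256/205 E=2048/1991 F=1831424/1578863] → run A
t=6: vr[A=2 B=256/205 E=2048/1991 F=1831424/1578863] → run E
t=7: vr[A=2 B=256/205 E=3072/1991 F=1831424/1578863] → run F
t=8: vr[A=2 B=256/205 E=3072/1991 F=2850816/1578863] → run B
t=9: vr[A=2 B=512/205 E=3072/1991 F=2850816/1578863] → run E
t=10: vr[A=2 B=512/205 E=4096/1991 F=2850816/1578863] → run F
t=11: vr[A=2 B=512/205 E=4096/1991 F=3870208/1578863] → run A
t=12: vr[A=3 B=512/205 E=4096/1991 F=3870208/1578863] → run E
t=13: vr[A=3 B=512/205 F=3870208/1578863] → run F
t=14: vr[A=3 B=512/205 F=4889600/1578863] → run B
t=15: vr[A=3 F=4889600/1578863] → run A
t=16: vr[A=4 F=4889600/1578863] → run F
t=17: vr[A=4 F=5908992/1578863] → run F
t=18: vr[A=4 F=6928384/1578863] → run A
t=19: vr[A=5 F=6928384/1578863] → run F
t=20: vr[A=5 F=7947776/1578863] → run A
t=21: vr[F=7947776/1578863] → run F
t=22: (idle)
t=23: (idle)
t=24: (idle)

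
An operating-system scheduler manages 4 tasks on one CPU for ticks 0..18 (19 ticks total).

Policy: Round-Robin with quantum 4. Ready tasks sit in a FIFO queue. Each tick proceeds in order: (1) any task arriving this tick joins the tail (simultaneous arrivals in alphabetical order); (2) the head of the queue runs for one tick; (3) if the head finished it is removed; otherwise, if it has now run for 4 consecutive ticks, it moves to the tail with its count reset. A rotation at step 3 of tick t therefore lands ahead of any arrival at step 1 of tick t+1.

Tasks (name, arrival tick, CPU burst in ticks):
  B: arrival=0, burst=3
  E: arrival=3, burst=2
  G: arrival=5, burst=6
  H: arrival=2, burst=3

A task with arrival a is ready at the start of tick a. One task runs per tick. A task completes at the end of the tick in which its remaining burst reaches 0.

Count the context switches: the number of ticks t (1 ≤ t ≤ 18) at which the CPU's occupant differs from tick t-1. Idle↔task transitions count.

t=0: queue=[B] q_used=0 → run B
t=1: queue=[B] q_used=1 → run B
t=2: queue=[B,H] q_used=2 → run B
t=3: queue=[H,E] q_used=0 → run H
t=4: queue=[H,E] q_used=1 → run H
t=5: queue=[H,E,G] q_used=2 → run H
t=6: queue=[E,G] q_used=0 → run E
t=7: queue=[E,G] q_used=1 → run E
t=8: queue=[G] q_used=0 → run G
t=9: queue=[G] q_used=1 → run G
t=10: queue=[G] q_used=2 → run G
t=11: queue=[G] q_used=3 → run G
t=12: queue=[G] q_used=0 → run G
t=13: queue=[G] q_used=1 → run G
t=14: (idle)
t=15: (idle)
t=16: (idle)
t=17: (idle)
t=18: (idle)

context switches = 4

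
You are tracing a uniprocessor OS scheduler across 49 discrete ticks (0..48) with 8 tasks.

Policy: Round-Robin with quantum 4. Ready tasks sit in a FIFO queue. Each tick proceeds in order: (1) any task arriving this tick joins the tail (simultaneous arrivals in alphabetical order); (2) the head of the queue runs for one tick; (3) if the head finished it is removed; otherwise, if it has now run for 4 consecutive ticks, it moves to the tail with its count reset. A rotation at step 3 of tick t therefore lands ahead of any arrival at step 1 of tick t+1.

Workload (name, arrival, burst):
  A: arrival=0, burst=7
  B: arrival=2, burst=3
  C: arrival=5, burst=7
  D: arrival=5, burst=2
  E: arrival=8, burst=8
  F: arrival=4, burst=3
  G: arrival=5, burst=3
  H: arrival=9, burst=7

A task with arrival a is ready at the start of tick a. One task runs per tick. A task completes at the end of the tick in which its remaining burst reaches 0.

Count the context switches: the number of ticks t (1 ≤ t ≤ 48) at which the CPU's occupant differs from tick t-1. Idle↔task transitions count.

context switches = 12

t=0: queue=[A] q_used=0 → run A
t=1: queue=[A] q_used=1 → run A
t=2: queue=[A,B] q_used=2 → run A
t=3: queue=[A,B] q_used=3 → run A
t=4: queue=[B,A,F] q_used=0 → run B
t=5: queue=[B,A,F,C,D,G] q_used=1 → run B
t=6: queue=[B,A,F,C,D,G] q_used=2 → run B
t=7: queue=[A,F,C,D,G] q_used=0 → run A
t=8: queue=[A,F,C,D,G,E] q_used=1 → run A
t=9: queue=[A,F,C,D,G,E,H] q_used=2 → run A
t=10: queue=[F,C,D,G,E,H] q_used=0 → run F
t=11: queue=[F,C,D,G,E,H] q_used=1 → run F
t=12: queue=[F,C,D,G,E,H] q_used=2 → run F
t=13: queue=[C,D,G,E,H] q_used=0 → run C
t=14: queue=[C,D,G,E,H] q_used=1 → run C
t=15: queue=[C,D,G,E,H] q_used=2 → run C
t=16: queue=[C,D,G,E,H] q_used=3 → run C
t=17: queue=[D,G,E,H,C] q_used=0 → run D
t=18: queue=[D,G,E,H,C] q_used=1 → run D
t=19: queue=[G,E,H,C] q_used=0 → run G
t=20: queue=[G,E,H,C] q_used=1 → run G
t=21: queue=[G,E,H,C] q_used=2 → run G
t=22: queue=[E,H,C] q_used=0 → run E
t=23: queue=[E,H,C] q_used=1 → run E
t=24: queue=[E,H,C] q_used=2 → run E
t=25: queue=[E,H,C] q_used=3 → run E
t=26: queue=[H,C,E] q_used=0 → run H
t=27: queue=[H,C,E] q_used=1 → run H
t=28: queue=[H,C,E] q_used=2 → run H
t=29: queue=[H,C,E] q_used=3 → run H
t=30: queue=[C,E,H] q_used=0 → run C
t=31: queue=[C,E,H] q_used=1 → run C
t=32: queue=[C,E,H] q_used=2 → run C
t=33: queue=[E,H] q_used=0 → run E
t=34: queue=[E,H] q_used=1 → run E
t=35: queue=[E,H] q_used=2 → run E
t=36: queue=[E,H] q_used=3 → run E
t=37: queue=[H] q_used=0 → run H
t=38: queue=[H] q_used=1 → run H
t=39: queue=[H] q_used=2 → run H
t=40: (idle)
t=41: (idle)
t=42: (idle)
t=43: (idle)
t=44: (idle)
t=45: (idle)
t=46: (idle)
t=47: (idle)
t=48: (idle)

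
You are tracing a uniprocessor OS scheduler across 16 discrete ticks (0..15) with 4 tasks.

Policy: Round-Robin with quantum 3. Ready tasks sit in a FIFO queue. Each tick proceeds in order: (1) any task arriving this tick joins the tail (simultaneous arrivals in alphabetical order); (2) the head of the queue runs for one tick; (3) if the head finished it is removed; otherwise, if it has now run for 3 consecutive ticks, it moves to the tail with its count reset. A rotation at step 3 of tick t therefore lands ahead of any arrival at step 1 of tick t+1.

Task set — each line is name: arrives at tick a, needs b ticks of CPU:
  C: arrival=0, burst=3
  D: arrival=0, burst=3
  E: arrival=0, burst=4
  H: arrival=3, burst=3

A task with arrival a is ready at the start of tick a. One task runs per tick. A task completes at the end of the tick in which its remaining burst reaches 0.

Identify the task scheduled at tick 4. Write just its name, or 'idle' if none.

running at tick 4 = D

t=0: queue=[C,D,E] q_used=0 → run C
t=1: queue=[C,D,E] q_used=1 → run C
t=2: queue=[C,D,E] q_used=2 → run C
t=3: queue=[D,E,H] q_used=0 → run D
t=4: queue=[D,E,H] q_used=1 → run D
t=5: queue=[D,E,H] q_used=2 → run D
t=6: queue=[E,H] q_used=0 → run E
t=7: queue=[E,H] q_used=1 → run E
t=8: queue=[E,H] q_used=2 → run E
t=9: queue=[H,E] q_used=0 → run H
t=10: queue=[H,E] q_used=1 → run H
t=11: queue=[H,E] q_used=2 → run H
t=12: queue=[E] q_used=0 → run E
t=13: (idle)
t=14: (idle)
t=15: (idle)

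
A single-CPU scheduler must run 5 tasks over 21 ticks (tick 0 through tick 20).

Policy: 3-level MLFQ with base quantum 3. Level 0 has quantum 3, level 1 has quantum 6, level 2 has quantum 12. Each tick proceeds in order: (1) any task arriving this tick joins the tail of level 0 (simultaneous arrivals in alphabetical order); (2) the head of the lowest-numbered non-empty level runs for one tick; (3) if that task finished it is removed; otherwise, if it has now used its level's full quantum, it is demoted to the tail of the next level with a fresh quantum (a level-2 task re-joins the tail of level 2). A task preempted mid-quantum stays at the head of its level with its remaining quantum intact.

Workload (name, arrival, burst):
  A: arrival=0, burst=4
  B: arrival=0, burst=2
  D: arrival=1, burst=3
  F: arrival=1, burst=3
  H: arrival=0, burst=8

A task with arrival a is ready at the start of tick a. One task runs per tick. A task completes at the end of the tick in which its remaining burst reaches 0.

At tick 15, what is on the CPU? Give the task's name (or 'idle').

running at tick 15 = H

t=0: L0/L1/L2 = ABH/-/- → run A
t=1: L0/L1/L2 = ABHDF/-/- → run A
t=2: L0/L1/L2 = ABHDF/-/- → run A
t=3: L0/L1/L2 = BHDF/A/- → run B
t=4: L0/L1/L2 = BHDF/A/- → run B
t=5: L0/L1/L2 = HDF/A/- → run H
t=6: L0/L1/L2 = HDF/A/- → run H
t=7: L0/L1/L2 = HDF/A/- → run H
t=8: L0/L1/L2 = DF/AH/- → run D
t=9: L0/L1/L2 = DF/AH/- → run D
t=10: L0/L1/L2 = DF/AH/- → run D
t=11: L0/L1/L2 = F/AH/- → run F
t=12: L0/L1/L2 = F/AH/- → run F
t=13: L0/L1/L2 = F/AH/- → run F
t=14: L0/L1/L2 = -/AH/- → run A
t=15: L0/L1/L2 = -/H/- → run H
t=16: L0/L1/L2 = -/H/- → run H
t=17: L0/L1/L2 = -/H/- → run H
t=18: L0/L1/L2 = -/H/- → run H
t=19: L0/L1/L2 = -/H/- → run H
t=20: (idle)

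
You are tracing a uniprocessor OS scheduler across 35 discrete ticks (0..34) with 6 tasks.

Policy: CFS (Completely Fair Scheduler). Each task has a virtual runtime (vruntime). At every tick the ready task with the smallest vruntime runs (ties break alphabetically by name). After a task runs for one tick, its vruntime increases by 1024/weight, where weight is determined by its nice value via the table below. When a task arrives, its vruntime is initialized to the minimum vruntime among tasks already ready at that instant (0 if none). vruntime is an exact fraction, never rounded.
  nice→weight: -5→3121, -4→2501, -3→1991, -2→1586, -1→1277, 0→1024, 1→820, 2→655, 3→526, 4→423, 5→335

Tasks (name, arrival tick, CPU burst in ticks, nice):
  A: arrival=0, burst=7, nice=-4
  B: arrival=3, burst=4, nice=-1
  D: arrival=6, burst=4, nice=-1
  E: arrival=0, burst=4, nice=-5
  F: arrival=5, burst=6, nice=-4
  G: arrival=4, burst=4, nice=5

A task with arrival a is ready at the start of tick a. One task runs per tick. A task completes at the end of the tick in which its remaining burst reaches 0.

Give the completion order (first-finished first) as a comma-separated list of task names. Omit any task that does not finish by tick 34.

t=0: vr[A=0 E=0] → run A
t=1: vr[A=1024/2501 E=0] → run E
t=2: vr[A=1024/2501 E=1024/3121] → run E
t=3: vr[A=1024/2501 B=1024/2501 E=2048/3121] → run A
t=4: vr[A=2048/2501 B=1024/2501 E=2048/3121 G=1024/2501] → run B
t=5: vr[A=2048/2501 B=3868672/3193777 E=2048/3121 F=1024/2501 G=1024/2501] → run F
t=6: vr[A=2048/2501 B=3868672/3193777 D=1024/2501 E=2048/3121 F=2048/2501 G=1024/2501] → run D
t=7: vr[A=2048/2501 B=3868672/3193777 D=3868672/3193777 E=2048/3121 F=2048/2501 G=1024/2501] → run G
t=8: vr[A=2048/2501 B=3868672/3193777 D=3868672/3193777 E=2048/3121 F=2048/2501 G=2904064/837835] → run E
t=9: vr[A=2048/2501 B=3868672/3193777 D=3868672/3193777 E=3072/3121 F=2048/2501 G=2904064/837835] → run A
t=10: vr[A=3072/2501 B=3868672/3193777 D=3868672/3193777 E=3072/3121 F=2048/2501 G=2904064/837835] → run F
t=11: vr[A=3072/2501 B=3868672/3193777 D=3868672/3193777 E=3072/3121 F=3072/2501 G=2904064/837835] → run E
t=12: vr[A=3072/2501 B=3868672/3193777 D=3868672/3193777 F=3072/2501 G=2904064/837835] → run B
t=13: vr[A=3072/2501 B=6429696/3193777 D=3868672/3193777 F=3072/2501 G=2904064/837835] → run D
t=14: vr[A=3072/2501 B=6429696/3193777 D=6429696/3193777 F=3072/2501 G=2904064/837835] → run A
t=15: vr[A=4096/2501 B=6429696/3193777 D=6429696/3193777 F=3072/2501 G=2904064/837835] → run F
t=16: vr[A=4096/2501 B=6429696/3193777 D=6429696/3193777 F=4096/2501 G=2904064/837835] → run A
t=17: vr[A=5120/2501 B=6429696/3193777 D=6429696/3193777 F=4096/2501 G=2904064/837835] → run F
t=18: vr[A=5120/2501 B=6429696/3193777 D=6429696/3193777 F=5120/2501 G=2904064/837835] → run B
t=19: vr[A=5120/2501 B=8990720/3193777 D=6429696/3193777 F=5120/2501 G=2904064/837835] → run D
t=20: vr[A=5120/2501 B=8990720/3193777 D=8990720/3193777 F=5120/2501 G=2904064/837835] → run A
t=21: vr[A=6144/2501 B=8990720/3193777 D=8990720/3193777 F=5120/2501 G=2904064/837835] → run F
t=22: vr[A=6144/2501 B=8990720/3193777 D=8990720/3193777 F=6144/2501 G=2904064/837835] → run A
t=23: vr[B=8990720/3193777 D=8990720/3193777 F=6144/2501 G=2904064/837835] → run F
t=24: vr[B=8990720/3193777 D=8990720/3193777 G=2904064/837835] → run B
t=25: vr[D=8990720/3193777 G=2904064/837835] → run D
t=26: vr[G=2904064/837835] → run G
t=27: vr[G=5465088/837835] → run G
t=28: vr[G=8026112/837835] → run G
t=29: (idle)
t=30: (idle)
t=31: (idle)
t=32: (idle)
t=33: (idle)
t=34: (idle)

completion order = E, A, F, B, D, G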